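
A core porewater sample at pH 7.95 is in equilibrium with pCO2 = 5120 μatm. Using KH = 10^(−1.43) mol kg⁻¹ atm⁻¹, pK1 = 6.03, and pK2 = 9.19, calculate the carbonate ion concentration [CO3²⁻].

[CO3²⁻] = 0.910 mmol/kg

[CO2*] = KH · pCO2 = 10^(−1.43) × 5120×10^-6 = 1.902×10^-4 mol/kg
α₀ = 1/(1 + K1/[H⁺] + K1K2/[H⁺]²) = 1/(1 + 10^+1.92 + 10^+0.68) = 0.01124
DIC = [CO2*]/α₀ = 1.902×10^-4 / 0.01124 = 16.92 mmol/kg
[CO3²⁻] = α₂·DIC; α₂ = 0.05380, so [CO3²⁻] = 0.05380 × 16.92 = 0.910 mmol/kg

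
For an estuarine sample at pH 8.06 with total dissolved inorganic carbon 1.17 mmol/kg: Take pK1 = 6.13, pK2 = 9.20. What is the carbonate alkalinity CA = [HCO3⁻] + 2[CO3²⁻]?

CA = 1.24 mmol/kg

CA = [HCO3⁻] + 2[CO3²⁻] = (α₁ + 2α₂)·DIC
At pH 8.06: [H⁺]/K1 = 10^-1.93 = 0.011749, K2/[H⁺] = 10^-1.14 = 0.072444
α₁ = 1/(1 + 0.011749 + 0.072444) = 1/1.0842 = 0.9223; α₂ = α₁·K2/[H⁺] = 0.06682
α₁ + 2α₂ = 1.0560
CA = 1.0560 × 1.17 = 1.24 mmol/kg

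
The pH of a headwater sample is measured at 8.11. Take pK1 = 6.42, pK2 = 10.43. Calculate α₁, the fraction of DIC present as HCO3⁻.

α₁ = 0.975

α₁ = 1 / (1 + [H⁺]/K1 + K2/[H⁺]) = 1 / (1 + 10^-1.69 + 10^-2.32)
   = 1 / (1 + 0.020417 + 0.0047863) = 1/1.0252 = 0.9754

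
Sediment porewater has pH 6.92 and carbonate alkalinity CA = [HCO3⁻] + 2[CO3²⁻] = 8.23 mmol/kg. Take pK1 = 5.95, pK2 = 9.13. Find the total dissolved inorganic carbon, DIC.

DIC = 9.05 mmol/kg

CA = [HCO3⁻] + 2[CO3²⁻] = (α₁ + 2α₂)·DIC
At pH 6.92: [H⁺]/K1 = 10^-0.97 = 0.10715, K2/[H⁺] = 10^-2.21 = 0.0061660
α₁ = 1/(1 + 0.10715 + 0.0061660) = 1/1.1133 = 0.8982; α₂ = α₁·K2/[H⁺] = 0.005538
α₁ + 2α₂ = 0.9093
DIC = CA / (α₁ + 2α₂) = 8.23 / 0.9093 = 9.05 mmol/kg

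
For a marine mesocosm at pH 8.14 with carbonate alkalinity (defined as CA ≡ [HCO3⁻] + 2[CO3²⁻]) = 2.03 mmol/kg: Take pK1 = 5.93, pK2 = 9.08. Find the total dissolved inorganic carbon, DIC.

DIC = 1.85 mmol/kg

CA = [HCO3⁻] + 2[CO3²⁻] = (α₁ + 2α₂)·DIC
At pH 8.14: [H⁺]/K1 = 10^-2.21 = 0.0061660, K2/[H⁺] = 10^-0.94 = 0.11482
α₁ = 1/(1 + 0.0061660 + 0.11482) = 1/1.1210 = 0.8921; α₂ = α₁·K2/[H⁺] = 0.1024
α₁ + 2α₂ = 1.0969
DIC = CA / (α₁ + 2α₂) = 2.03 / 1.0969 = 1.85 mmol/kg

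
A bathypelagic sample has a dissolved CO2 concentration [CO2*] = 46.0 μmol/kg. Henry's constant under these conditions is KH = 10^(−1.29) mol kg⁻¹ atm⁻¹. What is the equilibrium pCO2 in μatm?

KH = 10^(−1.29) = 5.129×10^-2 mol kg⁻¹ atm⁻¹
pCO2 = [CO2*]/KH = 46.0×10^-6 / 5.129×10^-2 = 8.97×10^-4 atm = 897 μatm

pCO2 = 897 μatm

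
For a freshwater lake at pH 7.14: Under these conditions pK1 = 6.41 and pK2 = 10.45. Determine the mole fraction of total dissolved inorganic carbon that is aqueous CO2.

α₀ = 1 / (1 + K1/[H⁺] + K1K2/[H⁺]²) = 1 / (1 + 10^+0.73 + 10^-2.58)
   = 1 / (1 + 5.3703 + 0.0026303) = 1/6.3729 = 0.1569

α₀ = 0.157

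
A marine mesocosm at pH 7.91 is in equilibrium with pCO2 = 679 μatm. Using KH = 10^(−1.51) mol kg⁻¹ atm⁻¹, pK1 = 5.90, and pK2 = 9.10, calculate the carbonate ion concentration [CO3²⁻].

[CO2*] = KH · pCO2 = 10^(−1.51) × 679×10^-6 = 2.098×10^-5 mol/kg
α₀ = 1/(1 + K1/[H⁺] + K1K2/[H⁺]²) = 1/(1 + 10^+2.01 + 10^+0.82) = 0.009096
DIC = [CO2*]/α₀ = 2.098×10^-5 / 0.009096 = 2.307 mmol/kg
[CO3²⁻] = α₂·DIC; α₂ = 0.06010, so [CO3²⁻] = 0.06010 × 2.307 = 0.139 mmol/kg

[CO3²⁻] = 0.139 mmol/kg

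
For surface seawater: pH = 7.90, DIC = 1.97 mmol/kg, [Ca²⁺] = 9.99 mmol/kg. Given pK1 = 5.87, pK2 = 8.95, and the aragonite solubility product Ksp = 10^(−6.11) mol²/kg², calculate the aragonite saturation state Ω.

α₂ = 1 / (1 + [H⁺]/K2 + [H⁺]²/(K1K2)) = 1 / (1 + 10^+1.05 + 10^-0.98)
   = 1 / (1 + 11.220 + 0.10471) = 1/12.325 = 0.08114
[CO3²⁻] = α₂ × DIC = 0.08114 × 1.97 = 0.1598 mmol/kg
Ksp = 10^(−6.11) = 7.762×10^-7
Ω = [Ca²⁺][CO3²⁻]/Ksp = (9.99×10^-3)(1.598×10^-4) / 7.762×10^-7 = 2.06

Ω = 2.06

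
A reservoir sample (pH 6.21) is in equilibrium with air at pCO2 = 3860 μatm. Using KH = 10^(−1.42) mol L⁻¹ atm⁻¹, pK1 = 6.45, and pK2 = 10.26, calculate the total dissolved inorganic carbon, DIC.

[CO2*] = KH · pCO2 = 10^(−1.42) × 3860×10^-6 = 1.468×10^-4 mol/L
α₀ = 1/(1 + K1/[H⁺] + K1K2/[H⁺]²) = 1/(1 + 10^-0.24 + 10^-4.29) = 0.6347
DIC = [CO2*]/α₀ = 1.468×10^-4 / 0.6347 = 0.231 mmol/L

DIC = 0.231 mmol/L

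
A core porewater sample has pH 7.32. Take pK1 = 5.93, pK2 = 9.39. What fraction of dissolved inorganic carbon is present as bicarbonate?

α₁ = 1 / (1 + [H⁺]/K1 + K2/[H⁺]) = 1 / (1 + 10^-1.39 + 10^-2.07)
   = 1 / (1 + 0.040738 + 0.0085114) = 1/1.0492 = 0.9531

α₁ = 0.953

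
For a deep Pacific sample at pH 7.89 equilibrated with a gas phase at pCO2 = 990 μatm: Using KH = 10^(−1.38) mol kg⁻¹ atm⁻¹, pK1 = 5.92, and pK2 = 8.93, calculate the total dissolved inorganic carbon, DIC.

[CO2*] = KH · pCO2 = 10^(−1.38) × 990×10^-6 = 4.127×10^-5 mol/kg
α₀ = 1/(1 + K1/[H⁺] + K1K2/[H⁺]²) = 1/(1 + 10^+1.97 + 10^+0.93) = 0.009724
DIC = [CO2*]/α₀ = 4.127×10^-5 / 0.009724 = 4.24 mmol/kg

DIC = 4.24 mmol/kg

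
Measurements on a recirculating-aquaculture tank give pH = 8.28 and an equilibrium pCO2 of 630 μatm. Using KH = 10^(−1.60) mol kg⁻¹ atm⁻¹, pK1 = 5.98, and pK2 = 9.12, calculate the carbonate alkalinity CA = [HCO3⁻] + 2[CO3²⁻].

CA = 4.07 mmol/kg

[CO2*] = KH · pCO2 = 10^(−1.60) × 630×10^-6 = 1.582×10^-5 mol/kg
α₀ = 1/(1 + K1/[H⁺] + K1K2/[H⁺]²) = 1/(1 + 10^+2.30 + 10^+1.46) = 0.004360
DIC = [CO2*]/α₀ = 1.582×10^-5 / 0.004360 = 3.630 mmol/kg
CA = (α₁ + 2α₂)·DIC = (0.8699 + 2×0.1257) × 3.630 = 4.07 mmol/kg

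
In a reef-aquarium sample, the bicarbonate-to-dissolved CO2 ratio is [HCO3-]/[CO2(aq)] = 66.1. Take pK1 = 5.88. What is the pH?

From K1 = [H⁺][HCO3-]/[CO2(aq)]:  pH = pK1 + log₁₀([HCO3-]/[CO2(aq)])
log₁₀(66.1) = +1.820
pH = 5.88 + (+1.820) = 7.70

pH = 7.70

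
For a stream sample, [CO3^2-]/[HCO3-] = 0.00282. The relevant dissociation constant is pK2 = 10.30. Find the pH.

From K2 = [H⁺][CO3^2-]/[HCO3-]:  pH = pK2 + log₁₀([CO3^2-]/[HCO3-])
log₁₀(0.00282) = -2.550
pH = 10.30 + (-2.550) = 7.75

pH = 7.75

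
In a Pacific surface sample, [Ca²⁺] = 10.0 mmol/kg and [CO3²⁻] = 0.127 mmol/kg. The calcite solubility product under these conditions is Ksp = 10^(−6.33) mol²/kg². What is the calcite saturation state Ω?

Ω = 2.72

Ksp = 10^(−6.33) = 4.677×10^-7
Ω = [Ca²⁺][CO3²⁻]/Ksp = (10.0×10^-3)(0.127×10^-3) / 4.677×10^-7 = 2.72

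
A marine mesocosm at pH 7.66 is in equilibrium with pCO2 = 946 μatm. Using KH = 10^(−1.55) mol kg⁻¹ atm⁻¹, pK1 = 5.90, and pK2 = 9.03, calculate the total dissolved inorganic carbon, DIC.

[CO2*] = KH · pCO2 = 10^(−1.55) × 946×10^-6 = 2.666×10^-5 mol/kg
α₀ = 1/(1 + K1/[H⁺] + K1K2/[H⁺]²) = 1/(1 + 10^+1.76 + 10^+0.39) = 0.01639
DIC = [CO2*]/α₀ = 2.666×10^-5 / 0.01639 = 1.63 mmol/kg

DIC = 1.63 mmol/kg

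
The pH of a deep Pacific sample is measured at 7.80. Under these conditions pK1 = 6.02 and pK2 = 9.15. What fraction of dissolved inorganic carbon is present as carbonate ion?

α₂ = 0.0421

α₂ = 1 / (1 + [H⁺]/K2 + [H⁺]²/(K1K2)) = 1 / (1 + 10^+1.35 + 10^-0.43)
   = 1 / (1 + 22.387 + 0.37154) = 1/23.759 = 0.04209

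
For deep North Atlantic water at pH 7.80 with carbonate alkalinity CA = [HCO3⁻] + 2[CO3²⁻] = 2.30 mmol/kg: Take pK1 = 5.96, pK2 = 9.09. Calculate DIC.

CA = [HCO3⁻] + 2[CO3²⁻] = (α₁ + 2α₂)·DIC
At pH 7.80: [H⁺]/K1 = 10^-1.84 = 0.014454, K2/[H⁺] = 10^-1.29 = 0.051286
α₁ = 1/(1 + 0.014454 + 0.051286) = 1/1.0657 = 0.9383; α₂ = α₁·K2/[H⁺] = 0.04812
α₁ + 2α₂ = 1.0346
DIC = CA / (α₁ + 2α₂) = 2.30 / 1.0346 = 2.22 mmol/kg

DIC = 2.22 mmol/kg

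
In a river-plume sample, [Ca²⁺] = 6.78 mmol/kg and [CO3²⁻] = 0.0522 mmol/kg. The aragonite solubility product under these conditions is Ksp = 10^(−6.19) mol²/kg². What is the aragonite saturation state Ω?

Ω = 0.548

Ksp = 10^(−6.19) = 6.457×10^-7
Ω = [Ca²⁺][CO3²⁻]/Ksp = (6.78×10^-3)(0.0522×10^-3) / 6.457×10^-7 = 0.548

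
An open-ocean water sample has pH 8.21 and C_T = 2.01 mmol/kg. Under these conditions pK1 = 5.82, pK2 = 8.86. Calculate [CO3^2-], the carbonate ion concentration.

[CO3²⁻] = 0.366 mmol/kg

α₂ = 1 / (1 + [H⁺]/K2 + [H⁺]²/(K1K2)) = 1 / (1 + 10^+0.65 + 10^-1.74)
   = 1 / (1 + 4.4668 + 0.018197) = 1/5.4850 = 0.1823
[CO3²⁻] = α₂ × DIC = 0.1823 × 2.01 = 0.366 mmol/kg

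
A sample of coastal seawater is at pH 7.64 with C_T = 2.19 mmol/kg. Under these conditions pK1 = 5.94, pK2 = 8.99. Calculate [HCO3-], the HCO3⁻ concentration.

α₁ = 1 / (1 + [H⁺]/K1 + K2/[H⁺]) = 1 / (1 + 10^-1.70 + 10^-1.35)
   = 1 / (1 + 0.019953 + 0.044668) = 1/1.0646 = 0.9393
[HCO3⁻] = α₁ × DIC = 0.9393 × 2.19 = 2.06 mmol/kg

[HCO3⁻] = 2.06 mmol/kg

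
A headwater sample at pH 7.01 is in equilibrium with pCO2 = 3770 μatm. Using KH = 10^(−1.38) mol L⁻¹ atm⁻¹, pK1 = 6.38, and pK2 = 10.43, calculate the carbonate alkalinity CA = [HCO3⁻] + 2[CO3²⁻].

CA = 0.671 mmol/L

[CO2*] = KH · pCO2 = 10^(−1.38) × 3770×10^-6 = 1.572×10^-4 mol/L
α₀ = 1/(1 + K1/[H⁺] + K1K2/[H⁺]²) = 1/(1 + 10^+0.63 + 10^-2.79) = 0.1898
DIC = [CO2*]/α₀ = 1.572×10^-4 / 0.1898 = 0.8278 mmol/L
CA = (α₁ + 2α₂)·DIC = (0.8098 + 2×0.0003079) × 0.8278 = 0.671 mmol/L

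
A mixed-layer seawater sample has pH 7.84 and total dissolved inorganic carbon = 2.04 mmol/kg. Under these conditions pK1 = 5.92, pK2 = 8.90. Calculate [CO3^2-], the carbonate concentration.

[CO3²⁻] = 0.162 mmol/kg

α₂ = 1 / (1 + [H⁺]/K2 + [H⁺]²/(K1K2)) = 1 / (1 + 10^+1.06 + 10^-0.86)
   = 1 / (1 + 11.482 + 0.13804) = 1/12.620 = 0.07924
[CO3²⁻] = α₂ × DIC = 0.07924 × 2.04 = 0.162 mmol/kg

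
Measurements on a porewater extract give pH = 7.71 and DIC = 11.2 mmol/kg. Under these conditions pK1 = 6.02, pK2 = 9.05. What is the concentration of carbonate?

α₂ = 1 / (1 + [H⁺]/K2 + [H⁺]²/(K1K2)) = 1 / (1 + 10^+1.34 + 10^-0.35)
   = 1 / (1 + 21.878 + 0.44668) = 1/23.324 = 0.04287
[CO3²⁻] = α₂ × DIC = 0.04287 × 11.2 = 0.480 mmol/kg

[CO3²⁻] = 0.480 mmol/kg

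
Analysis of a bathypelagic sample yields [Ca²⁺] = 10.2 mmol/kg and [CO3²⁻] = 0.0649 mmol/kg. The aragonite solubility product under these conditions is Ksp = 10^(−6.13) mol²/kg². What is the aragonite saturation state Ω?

Ksp = 10^(−6.13) = 7.413×10^-7
Ω = [Ca²⁺][CO3²⁻]/Ksp = (10.2×10^-3)(0.0649×10^-3) / 7.413×10^-7 = 0.893

Ω = 0.893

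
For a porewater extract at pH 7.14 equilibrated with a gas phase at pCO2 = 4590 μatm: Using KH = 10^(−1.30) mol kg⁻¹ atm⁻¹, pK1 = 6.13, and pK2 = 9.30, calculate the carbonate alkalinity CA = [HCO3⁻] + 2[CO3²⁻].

[CO2*] = KH · pCO2 = 10^(−1.30) × 4590×10^-6 = 2.300×10^-4 mol/kg
α₀ = 1/(1 + K1/[H⁺] + K1K2/[H⁺]²) = 1/(1 + 10^+1.01 + 10^-1.15) = 0.08847
DIC = [CO2*]/α₀ = 2.300×10^-4 / 0.08847 = 2.600 mmol/kg
CA = (α₁ + 2α₂)·DIC = (0.9053 + 2×0.006263) × 2.600 = 2.39 mmol/kg

CA = 2.39 mmol/kg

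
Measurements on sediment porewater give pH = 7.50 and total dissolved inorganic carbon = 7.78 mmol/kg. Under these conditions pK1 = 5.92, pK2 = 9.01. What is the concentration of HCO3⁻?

α₁ = 1 / (1 + [H⁺]/K1 + K2/[H⁺]) = 1 / (1 + 10^-1.58 + 10^-1.51)
   = 1 / (1 + 0.026303 + 0.030903) = 1/1.0572 = 0.9459
[HCO3⁻] = α₁ × DIC = 0.9459 × 7.78 = 7.36 mmol/kg

[HCO3⁻] = 7.36 mmol/kg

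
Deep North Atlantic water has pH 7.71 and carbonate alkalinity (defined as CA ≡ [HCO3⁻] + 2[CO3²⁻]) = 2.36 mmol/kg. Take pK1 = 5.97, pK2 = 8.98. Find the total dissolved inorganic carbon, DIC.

CA = [HCO3⁻] + 2[CO3²⁻] = (α₁ + 2α₂)·DIC
At pH 7.71: [H⁺]/K1 = 10^-1.74 = 0.018197, K2/[H⁺] = 10^-1.27 = 0.053703
α₁ = 1/(1 + 0.018197 + 0.053703) = 1/1.0719 = 0.9329; α₂ = α₁·K2/[H⁺] = 0.05010
α₁ + 2α₂ = 1.0331
DIC = CA / (α₁ + 2α₂) = 2.36 / 1.0331 = 2.28 mmol/kg

DIC = 2.28 mmol/kg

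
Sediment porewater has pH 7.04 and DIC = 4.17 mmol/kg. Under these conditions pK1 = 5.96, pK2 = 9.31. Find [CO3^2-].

[CO3²⁻] = 0.0206 mmol/kg

α₂ = 1 / (1 + [H⁺]/K2 + [H⁺]²/(K1K2)) = 1 / (1 + 10^+2.27 + 10^+1.19)
   = 1 / (1 + 186.21 + 15.488) = 1/202.70 = 0.004933
[CO3²⁻] = α₂ × DIC = 0.004933 × 4.17 = 0.0206 mmol/kg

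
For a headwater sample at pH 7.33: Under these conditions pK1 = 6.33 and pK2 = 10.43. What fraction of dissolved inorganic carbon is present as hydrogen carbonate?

α₁ = 0.908

α₁ = 1 / (1 + [H⁺]/K1 + K2/[H⁺]) = 1 / (1 + 10^-1.00 + 10^-3.10)
   = 1 / (1 + 0.10000 + 0.00079433) = 1/1.1008 = 0.9084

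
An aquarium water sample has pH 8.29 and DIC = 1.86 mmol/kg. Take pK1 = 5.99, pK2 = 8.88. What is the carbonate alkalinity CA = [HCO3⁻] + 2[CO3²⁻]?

CA = 2.23 mmol/kg

CA = [HCO3⁻] + 2[CO3²⁻] = (α₁ + 2α₂)·DIC
At pH 8.29: [H⁺]/K1 = 10^-2.30 = 0.0050119, K2/[H⁺] = 10^-0.59 = 0.25704
α₁ = 1/(1 + 0.0050119 + 0.25704) = 1/1.2621 = 0.7924; α₂ = α₁·K2/[H⁺] = 0.2037
α₁ + 2α₂ = 1.1997
CA = 1.1997 × 1.86 = 2.23 mmol/kg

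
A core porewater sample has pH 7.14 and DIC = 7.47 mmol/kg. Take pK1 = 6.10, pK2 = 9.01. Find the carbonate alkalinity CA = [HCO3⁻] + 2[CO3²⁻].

CA = 6.94 mmol/kg

CA = [HCO3⁻] + 2[CO3²⁻] = (α₁ + 2α₂)·DIC
At pH 7.14: [H⁺]/K1 = 10^-1.04 = 0.091201, K2/[H⁺] = 10^-1.87 = 0.013490
α₁ = 1/(1 + 0.091201 + 0.013490) = 1/1.1047 = 0.9052; α₂ = α₁·K2/[H⁺] = 0.01221
α₁ + 2α₂ = 0.9297
CA = 0.9297 × 7.47 = 6.94 mmol/kg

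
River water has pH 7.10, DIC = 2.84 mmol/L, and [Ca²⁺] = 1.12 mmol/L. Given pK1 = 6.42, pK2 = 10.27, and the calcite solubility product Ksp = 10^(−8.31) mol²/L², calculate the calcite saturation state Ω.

α₂ = 1 / (1 + [H⁺]/K2 + [H⁺]²/(K1K2)) = 1 / (1 + 10^+3.17 + 10^+2.49)
   = 1 / (1 + 1479.1 + 309.03) = 1/1789.1 = 0.0005589
[CO3²⁻] = α₂ × DIC = 0.0005589 × 2.84 = 0.001587 mmol/L = 1.587 μmol/L
Ksp = 10^(−8.31) = 4.898×10^-9
Ω = [Ca²⁺][CO3²⁻]/Ksp = (1.12×10^-3)(1.587×10^-6) / 4.898×10^-9 = 0.363

Ω = 0.363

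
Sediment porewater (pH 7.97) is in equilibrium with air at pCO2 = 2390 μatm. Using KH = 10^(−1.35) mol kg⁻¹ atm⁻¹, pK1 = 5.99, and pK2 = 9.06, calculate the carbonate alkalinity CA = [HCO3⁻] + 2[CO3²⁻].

CA = 11.9 mmol/kg

[CO2*] = KH · pCO2 = 10^(−1.35) × 2390×10^-6 = 1.068×10^-4 mol/kg
α₀ = 1/(1 + K1/[H⁺] + K1K2/[H⁺]²) = 1/(1 + 10^+1.98 + 10^+0.89) = 0.009591
DIC = [CO2*]/α₀ = 1.068×10^-4 / 0.009591 = 11.13 mmol/kg
CA = (α₁ + 2α₂)·DIC = (0.9160 + 2×0.07445) × 11.13 = 11.9 mmol/kg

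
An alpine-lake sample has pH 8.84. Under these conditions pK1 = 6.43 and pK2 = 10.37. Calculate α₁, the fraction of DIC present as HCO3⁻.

α₁ = 0.968

α₁ = 1 / (1 + [H⁺]/K1 + K2/[H⁺]) = 1 / (1 + 10^-2.41 + 10^-1.53)
   = 1 / (1 + 0.0038905 + 0.029512) = 1/1.0334 = 0.9677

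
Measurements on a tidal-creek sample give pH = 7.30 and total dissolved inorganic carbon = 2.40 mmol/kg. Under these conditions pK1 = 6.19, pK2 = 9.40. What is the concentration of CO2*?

α₀ = 1 / (1 + K1/[H⁺] + K1K2/[H⁺]²) = 1 / (1 + 10^+1.11 + 10^-0.99)
   = 1 / (1 + 12.882 + 0.10233) = 1/13.985 = 0.07151
[CO2*] = α₀ × DIC = 0.07151 × 2.40 = 0.172 mmol/kg

[CO2*] = 0.172 mmol/kg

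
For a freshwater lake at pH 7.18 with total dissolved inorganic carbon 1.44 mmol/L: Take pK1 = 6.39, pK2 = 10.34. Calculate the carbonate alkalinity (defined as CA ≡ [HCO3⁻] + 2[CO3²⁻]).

CA = 1.24 mmol/L

CA = [HCO3⁻] + 2[CO3²⁻] = (α₁ + 2α₂)·DIC
At pH 7.18: [H⁺]/K1 = 10^-0.79 = 0.16218, K2/[H⁺] = 10^-3.16 = 0.00069183
α₁ = 1/(1 + 0.16218 + 0.00069183) = 1/1.1629 = 0.8599; α₂ = α₁·K2/[H⁺] = 0.0005949
α₁ + 2α₂ = 0.8611
CA = 0.8611 × 1.44 = 1.24 mmol/L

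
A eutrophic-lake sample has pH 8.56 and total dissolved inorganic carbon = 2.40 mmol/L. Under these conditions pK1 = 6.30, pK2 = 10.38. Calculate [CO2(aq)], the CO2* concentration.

α₀ = 1 / (1 + K1/[H⁺] + K1K2/[H⁺]²) = 1 / (1 + 10^+2.26 + 10^+0.44)
   = 1 / (1 + 181.97 + 2.7542) = 1/185.72 = 0.005384
[CO2*] = α₀ × DIC = 0.005384 × 2.40 = 0.0129 mmol/L = 12.9 μmol/L

[CO2*] = 12.9 μmol/L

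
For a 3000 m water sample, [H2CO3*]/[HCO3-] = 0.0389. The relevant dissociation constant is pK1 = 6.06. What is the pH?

From K1 = [H⁺][HCO3-]/[H2CO3*]:  pH = pK1 − log₁₀([H2CO3*]/[HCO3-])
log₁₀(0.0389) = -1.410
pH = 6.06 − (-1.410) = 7.47

pH = 7.47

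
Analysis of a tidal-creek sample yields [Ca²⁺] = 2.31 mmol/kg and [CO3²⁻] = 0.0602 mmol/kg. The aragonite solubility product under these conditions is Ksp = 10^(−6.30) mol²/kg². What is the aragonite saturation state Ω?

Ω = 0.277

Ksp = 10^(−6.30) = 5.012×10^-7
Ω = [Ca²⁺][CO3²⁻]/Ksp = (2.31×10^-3)(0.0602×10^-3) / 5.012×10^-7 = 0.277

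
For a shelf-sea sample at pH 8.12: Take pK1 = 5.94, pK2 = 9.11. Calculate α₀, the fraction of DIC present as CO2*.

α₀ = 1 / (1 + K1/[H⁺] + K1K2/[H⁺]²) = 1 / (1 + 10^+2.18 + 10^+1.19)
   = 1 / (1 + 151.36 + 15.488) = 1/167.84 = 0.005958

α₀ = 0.00596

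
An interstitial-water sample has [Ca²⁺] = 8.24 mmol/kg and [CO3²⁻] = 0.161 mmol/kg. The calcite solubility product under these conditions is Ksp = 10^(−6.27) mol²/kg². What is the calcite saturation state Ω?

Ksp = 10^(−6.27) = 5.370×10^-7
Ω = [Ca²⁺][CO3²⁻]/Ksp = (8.24×10^-3)(0.161×10^-3) / 5.370×10^-7 = 2.47

Ω = 2.47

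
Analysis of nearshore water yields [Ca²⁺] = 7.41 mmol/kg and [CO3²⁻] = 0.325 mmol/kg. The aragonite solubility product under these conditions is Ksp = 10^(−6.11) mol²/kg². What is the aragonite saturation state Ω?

Ω = 3.10

Ksp = 10^(−6.11) = 7.762×10^-7
Ω = [Ca²⁺][CO3²⁻]/Ksp = (7.41×10^-3)(0.325×10^-3) / 7.762×10^-7 = 3.10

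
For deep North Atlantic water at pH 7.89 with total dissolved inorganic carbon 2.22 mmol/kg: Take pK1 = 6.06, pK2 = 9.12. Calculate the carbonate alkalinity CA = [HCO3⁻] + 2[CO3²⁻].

CA = [HCO3⁻] + 2[CO3²⁻] = (α₁ + 2α₂)·DIC
At pH 7.89: [H⁺]/K1 = 10^-1.83 = 0.014791, K2/[H⁺] = 10^-1.23 = 0.058884
α₁ = 1/(1 + 0.014791 + 0.058884) = 1/1.0737 = 0.9314; α₂ = α₁·K2/[H⁺] = 0.05484
α₁ + 2α₂ = 1.0411
CA = 1.0411 × 2.22 = 2.31 mmol/kg

CA = 2.31 mmol/kg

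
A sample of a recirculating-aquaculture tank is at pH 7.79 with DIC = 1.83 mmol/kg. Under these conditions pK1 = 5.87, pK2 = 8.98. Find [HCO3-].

α₁ = 1 / (1 + [H⁺]/K1 + K2/[H⁺]) = 1 / (1 + 10^-1.92 + 10^-1.19)
   = 1 / (1 + 0.012023 + 0.064565) = 1/1.0766 = 0.9289
[HCO3⁻] = α₁ × DIC = 0.9289 × 1.83 = 1.70 mmol/kg

[HCO3⁻] = 1.70 mmol/kg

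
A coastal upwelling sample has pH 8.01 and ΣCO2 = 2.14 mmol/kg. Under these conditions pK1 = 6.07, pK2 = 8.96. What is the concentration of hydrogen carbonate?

[HCO3⁻] = 1.90 mmol/kg

α₁ = 1 / (1 + [H⁺]/K1 + K2/[H⁺]) = 1 / (1 + 10^-1.94 + 10^-0.95)
   = 1 / (1 + 0.011482 + 0.11220) = 1/1.1237 = 0.8899
[HCO3⁻] = α₁ × DIC = 0.8899 × 2.14 = 1.90 mmol/kg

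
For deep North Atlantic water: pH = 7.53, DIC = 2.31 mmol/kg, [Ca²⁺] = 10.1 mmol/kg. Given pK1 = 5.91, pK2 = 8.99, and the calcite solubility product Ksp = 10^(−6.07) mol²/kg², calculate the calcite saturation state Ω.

Ω = 0.898

α₂ = 1 / (1 + [H⁺]/K2 + [H⁺]²/(K1K2)) = 1 / (1 + 10^+1.46 + 10^-0.16)
   = 1 / (1 + 28.840 + 0.69183) = 1/30.532 = 0.03275
[CO3²⁻] = α₂ × DIC = 0.03275 × 2.31 = 0.07566 mmol/kg
Ksp = 10^(−6.07) = 8.511×10^-7
Ω = [Ca²⁺][CO3²⁻]/Ksp = (10.1×10^-3)(7.566×10^-5) / 8.511×10^-7 = 0.898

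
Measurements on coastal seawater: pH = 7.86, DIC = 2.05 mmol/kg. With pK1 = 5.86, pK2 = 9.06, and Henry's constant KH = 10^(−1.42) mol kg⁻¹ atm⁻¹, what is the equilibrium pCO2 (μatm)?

pCO2 = 502 μatm

α₀ = 1 / (1 + K1/[H⁺] + K1K2/[H⁺]²) = 1 / (1 + 10^+2.00 + 10^+0.80)
   = 1 / (1 + 100.00 + 6.3096) = 1/107.31 = 0.009319
[CO2*] = α₀ × DIC = 0.009319 × 2.05 = 0.01910 mmol/kg = 19.10 μmol/kg
pCO2 = [CO2*]/KH = 1.910×10^-5 / 3.802×10^-2 = 502 μatm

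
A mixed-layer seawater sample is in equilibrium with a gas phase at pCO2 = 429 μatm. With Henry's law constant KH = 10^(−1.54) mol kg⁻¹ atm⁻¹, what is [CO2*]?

KH = 10^(−1.54) = 2.884×10^-2 mol kg⁻¹ atm⁻¹
[CO2*] = KH · pCO2 = 2.884×10^-2 × 429×10^-6 atm = 1.24×10^-5 mol/kg

[CO2*] = 12.4 μmol/kg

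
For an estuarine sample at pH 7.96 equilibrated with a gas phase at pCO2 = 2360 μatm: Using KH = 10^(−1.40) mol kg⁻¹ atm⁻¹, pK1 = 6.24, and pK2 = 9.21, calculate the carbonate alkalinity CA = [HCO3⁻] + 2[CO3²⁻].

CA = 5.49 mmol/kg

[CO2*] = KH · pCO2 = 10^(−1.40) × 2360×10^-6 = 9.395×10^-5 mol/kg
α₀ = 1/(1 + K1/[H⁺] + K1K2/[H⁺]²) = 1/(1 + 10^+1.72 + 10^+0.47) = 0.01772
DIC = [CO2*]/α₀ = 9.395×10^-5 / 0.01772 = 5.302 mmol/kg
CA = (α₁ + 2α₂)·DIC = (0.9300 + 2×0.05230) × 5.302 = 5.49 mmol/kg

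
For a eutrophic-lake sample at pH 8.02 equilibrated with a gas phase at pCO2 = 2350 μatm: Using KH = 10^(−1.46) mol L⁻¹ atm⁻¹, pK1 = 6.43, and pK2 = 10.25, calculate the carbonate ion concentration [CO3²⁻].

[CO2*] = KH · pCO2 = 10^(−1.46) × 2350×10^-6 = 8.148×10^-5 mol/L
α₀ = 1/(1 + K1/[H⁺] + K1K2/[H⁺]²) = 1/(1 + 10^+1.59 + 10^-0.64) = 0.02492
DIC = [CO2*]/α₀ = 8.148×10^-5 / 0.02492 = 3.270 mmol/L
[CO3²⁻] = α₂·DIC; α₂ = 0.005708, so [CO3²⁻] = 0.005708 × 3.270 = 0.0187 mmol/L = 18.7 μmol/L

[CO3²⁻] = 18.7 μmol/L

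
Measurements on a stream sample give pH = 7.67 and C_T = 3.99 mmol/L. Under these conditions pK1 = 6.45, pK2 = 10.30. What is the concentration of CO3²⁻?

α₂ = 1 / (1 + [H⁺]/K2 + [H⁺]²/(K1K2)) = 1 / (1 + 10^+2.63 + 10^+1.41)
   = 1 / (1 + 426.58 + 25.704) = 1/453.28 = 0.002206
[CO3²⁻] = α₂ × DIC = 0.002206 × 3.99 = 0.00880 mmol/L = 8.80 μmol/L

[CO3²⁻] = 8.80 μmol/L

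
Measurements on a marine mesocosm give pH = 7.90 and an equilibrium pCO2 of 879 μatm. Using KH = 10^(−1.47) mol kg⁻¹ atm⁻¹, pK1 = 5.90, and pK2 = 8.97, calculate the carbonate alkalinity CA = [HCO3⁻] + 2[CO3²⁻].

[CO2*] = KH · pCO2 = 10^(−1.47) × 879×10^-6 = 2.978×10^-5 mol/kg
α₀ = 1/(1 + K1/[H⁺] + K1K2/[H⁺]²) = 1/(1 + 10^+2.00 + 10^+0.93) = 0.009131
DIC = [CO2*]/α₀ = 2.978×10^-5 / 0.009131 = 3.262 mmol/kg
CA = (α₁ + 2α₂)·DIC = (0.9131 + 2×0.07772) × 3.262 = 3.49 mmol/kg

CA = 3.49 mmol/kg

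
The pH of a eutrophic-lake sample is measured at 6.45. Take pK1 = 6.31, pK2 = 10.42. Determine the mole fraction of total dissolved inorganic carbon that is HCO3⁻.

α₁ = 1 / (1 + [H⁺]/K1 + K2/[H⁺]) = 1 / (1 + 10^-0.14 + 10^-3.97)
   = 1 / (1 + 0.72444 + 0.00010715) = 1/1.7245 = 0.5799

α₁ = 0.580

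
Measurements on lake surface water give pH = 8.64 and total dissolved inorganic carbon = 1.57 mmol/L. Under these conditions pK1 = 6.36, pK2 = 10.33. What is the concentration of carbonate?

[CO3²⁻] = 0.0313 mmol/L

α₂ = 1 / (1 + [H⁺]/K2 + [H⁺]²/(K1K2)) = 1 / (1 + 10^+1.69 + 10^-0.59)
   = 1 / (1 + 48.978 + 0.25704) = 1/50.235 = 0.01991
[CO3²⁻] = α₂ × DIC = 0.01991 × 1.57 = 0.0313 mmol/L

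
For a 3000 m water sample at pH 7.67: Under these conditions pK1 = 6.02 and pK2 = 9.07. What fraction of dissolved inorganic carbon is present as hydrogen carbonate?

α₁ = 1 / (1 + [H⁺]/K1 + K2/[H⁺]) = 1 / (1 + 10^-1.65 + 10^-1.40)
   = 1 / (1 + 0.022387 + 0.039811) = 1/1.0622 = 0.9414

α₁ = 0.941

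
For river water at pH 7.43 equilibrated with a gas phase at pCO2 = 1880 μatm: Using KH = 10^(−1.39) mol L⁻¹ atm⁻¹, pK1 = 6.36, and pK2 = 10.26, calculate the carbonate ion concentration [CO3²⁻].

[CO3²⁻] = 1.33 μmol/L

[CO2*] = KH · pCO2 = 10^(−1.39) × 1880×10^-6 = 7.659×10^-5 mol/L
α₀ = 1/(1 + K1/[H⁺] + K1K2/[H⁺]²) = 1/(1 + 10^+1.07 + 10^-1.76) = 0.07833
DIC = [CO2*]/α₀ = 7.659×10^-5 / 0.07833 = 0.9777 mmol/L
[CO3²⁻] = α₂·DIC; α₂ = 0.001361, so [CO3²⁻] = 0.001361 × 0.9777 = 0.00133 mmol/L = 1.33 μmol/L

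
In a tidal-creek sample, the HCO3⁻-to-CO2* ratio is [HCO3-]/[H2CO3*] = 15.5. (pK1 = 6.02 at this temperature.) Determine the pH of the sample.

From K1 = [H⁺][HCO3-]/[H2CO3*]:  pH = pK1 + log₁₀([HCO3-]/[H2CO3*])
log₁₀(15.5) = +1.190
pH = 6.02 + (+1.190) = 7.21

pH = 7.21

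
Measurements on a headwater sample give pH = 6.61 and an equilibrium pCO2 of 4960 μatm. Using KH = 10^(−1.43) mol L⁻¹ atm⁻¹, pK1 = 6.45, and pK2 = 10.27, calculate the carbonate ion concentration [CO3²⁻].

[CO3²⁻] = 0.0583 μmol/L

[CO2*] = KH · pCO2 = 10^(−1.43) × 4960×10^-6 = 1.843×10^-4 mol/L
α₀ = 1/(1 + K1/[H⁺] + K1K2/[H⁺]²) = 1/(1 + 10^+0.16 + 10^-3.50) = 0.4089
DIC = [CO2*]/α₀ = 1.843×10^-4 / 0.4089 = 0.4507 mmol/L
[CO3²⁻] = α₂·DIC; α₂ = 0.0001293, so [CO3²⁻] = 0.0001293 × 0.4507 = 5.83×10^-5 mmol/L = 0.0583 μmol/L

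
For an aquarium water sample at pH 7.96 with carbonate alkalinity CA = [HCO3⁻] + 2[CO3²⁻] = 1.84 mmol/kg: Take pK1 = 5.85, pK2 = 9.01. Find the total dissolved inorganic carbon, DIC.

DIC = 1.71 mmol/kg

CA = [HCO3⁻] + 2[CO3²⁻] = (α₁ + 2α₂)·DIC
At pH 7.96: [H⁺]/K1 = 10^-2.11 = 0.0077625, K2/[H⁺] = 10^-1.05 = 0.089125
α₁ = 1/(1 + 0.0077625 + 0.089125) = 1/1.0969 = 0.9117; α₂ = α₁·K2/[H⁺] = 0.08125
α₁ + 2α₂ = 1.0742
DIC = CA / (α₁ + 2α₂) = 1.84 / 1.0742 = 1.71 mmol/kg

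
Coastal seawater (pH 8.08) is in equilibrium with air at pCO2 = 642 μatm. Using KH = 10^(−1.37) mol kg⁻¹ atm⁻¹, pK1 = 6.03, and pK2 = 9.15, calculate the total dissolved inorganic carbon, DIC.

DIC = 3.36 mmol/kg

[CO2*] = KH · pCO2 = 10^(−1.37) × 642×10^-6 = 2.739×10^-5 mol/kg
α₀ = 1/(1 + K1/[H⁺] + K1K2/[H⁺]²) = 1/(1 + 10^+2.05 + 10^+0.98) = 0.008147
DIC = [CO2*]/α₀ = 2.739×10^-5 / 0.008147 = 3.36 mmol/kg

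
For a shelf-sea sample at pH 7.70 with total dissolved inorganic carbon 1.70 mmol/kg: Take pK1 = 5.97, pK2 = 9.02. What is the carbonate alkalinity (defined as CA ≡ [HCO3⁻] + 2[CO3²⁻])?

CA = [HCO3⁻] + 2[CO3²⁻] = (α₁ + 2α₂)·DIC
At pH 7.70: [H⁺]/K1 = 10^-1.73 = 0.018621, K2/[H⁺] = 10^-1.32 = 0.047863
α₁ = 1/(1 + 0.018621 + 0.047863) = 1/1.0665 = 0.9377; α₂ = α₁·K2/[H⁺] = 0.04488
α₁ + 2α₂ = 1.0274
CA = 1.0274 × 1.70 = 1.75 mmol/kg

CA = 1.75 mmol/kg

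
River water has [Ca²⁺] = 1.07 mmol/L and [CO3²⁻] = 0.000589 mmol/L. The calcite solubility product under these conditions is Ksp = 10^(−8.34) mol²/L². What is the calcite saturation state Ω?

Ksp = 10^(−8.34) = 4.571×10^-9
Ω = [Ca²⁺][CO3²⁻]/Ksp = (1.07×10^-3)(0.000589×10^-3) / 4.571×10^-9 = 0.138

Ω = 0.138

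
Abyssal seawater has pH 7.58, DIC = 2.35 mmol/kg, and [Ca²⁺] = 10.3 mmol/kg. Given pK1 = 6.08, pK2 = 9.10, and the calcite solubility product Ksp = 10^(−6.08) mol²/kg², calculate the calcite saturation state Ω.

α₂ = 1 / (1 + [H⁺]/K2 + [H⁺]²/(K1K2)) = 1 / (1 + 10^+1.52 + 10^+0.02)
   = 1 / (1 + 33.113 + 1.0471) = 1/35.160 = 0.02844
[CO3²⁻] = α₂ × DIC = 0.02844 × 2.35 = 0.06684 mmol/kg
Ksp = 10^(−6.08) = 8.318×10^-7
Ω = [Ca²⁺][CO3²⁻]/Ksp = (10.3×10^-3)(6.684×10^-5) / 8.318×10^-7 = 0.828

Ω = 0.828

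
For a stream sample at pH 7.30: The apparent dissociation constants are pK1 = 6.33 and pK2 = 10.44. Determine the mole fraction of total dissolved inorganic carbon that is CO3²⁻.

α₂ = 0.000654

α₂ = 1 / (1 + [H⁺]/K2 + [H⁺]²/(K1K2)) = 1 / (1 + 10^+3.14 + 10^+2.17)
   = 1 / (1 + 1380.4 + 147.91) = 1/1529.3 = 0.0006539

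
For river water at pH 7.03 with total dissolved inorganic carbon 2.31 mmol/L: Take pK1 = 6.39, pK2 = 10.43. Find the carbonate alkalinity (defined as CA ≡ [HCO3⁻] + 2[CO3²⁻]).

CA = [HCO3⁻] + 2[CO3²⁻] = (α₁ + 2α₂)·DIC
At pH 7.03: [H⁺]/K1 = 10^-0.64 = 0.22909, K2/[H⁺] = 10^-3.40 = 0.00039811
α₁ = 1/(1 + 0.22909 + 0.00039811) = 1/1.2295 = 0.8133; α₂ = α₁·K2/[H⁺] = 0.0003238
α₁ + 2α₂ = 0.8140
CA = 0.8140 × 2.31 = 1.88 mmol/L

CA = 1.88 mmol/L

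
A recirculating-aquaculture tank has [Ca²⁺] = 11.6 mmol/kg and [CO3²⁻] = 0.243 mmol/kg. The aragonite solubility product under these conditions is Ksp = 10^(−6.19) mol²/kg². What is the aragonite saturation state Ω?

Ω = 4.37

Ksp = 10^(−6.19) = 6.457×10^-7
Ω = [Ca²⁺][CO3²⁻]/Ksp = (11.6×10^-3)(0.243×10^-3) / 6.457×10^-7 = 4.37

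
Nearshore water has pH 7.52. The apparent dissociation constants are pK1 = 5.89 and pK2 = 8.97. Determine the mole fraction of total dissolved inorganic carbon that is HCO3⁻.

α₁ = 0.944

α₁ = 1 / (1 + [H⁺]/K1 + K2/[H⁺]) = 1 / (1 + 10^-1.63 + 10^-1.45)
   = 1 / (1 + 0.023442 + 0.035481) = 1/1.0589 = 0.9444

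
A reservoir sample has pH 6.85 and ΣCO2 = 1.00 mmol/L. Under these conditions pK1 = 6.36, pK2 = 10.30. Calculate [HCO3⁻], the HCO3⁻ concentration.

α₁ = 1 / (1 + [H⁺]/K1 + K2/[H⁺]) = 1 / (1 + 10^-0.49 + 10^-3.45)
   = 1 / (1 + 0.32359 + 0.00035481) = 1/1.3239 = 0.7553
[HCO3⁻] = α₁ × DIC = 0.7553 × 1.00 = 0.755 mmol/L

[HCO3⁻] = 0.755 mmol/L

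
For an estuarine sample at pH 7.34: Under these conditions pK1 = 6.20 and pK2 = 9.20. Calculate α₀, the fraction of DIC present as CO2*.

α₀ = 1 / (1 + K1/[H⁺] + K1K2/[H⁺]²) = 1 / (1 + 10^+1.14 + 10^-0.72)
   = 1 / (1 + 13.804 + 0.19055) = 1/14.994 = 0.06669

α₀ = 0.0667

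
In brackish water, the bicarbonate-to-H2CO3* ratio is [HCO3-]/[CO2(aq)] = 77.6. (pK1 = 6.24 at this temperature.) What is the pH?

From K1 = [H⁺][HCO3-]/[CO2(aq)]:  pH = pK1 + log₁₀([HCO3-]/[CO2(aq)])
log₁₀(77.6) = +1.890
pH = 6.24 + (+1.890) = 8.13

pH = 8.13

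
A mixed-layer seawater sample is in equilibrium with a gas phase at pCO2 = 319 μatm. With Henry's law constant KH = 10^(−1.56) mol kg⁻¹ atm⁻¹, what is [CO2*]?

KH = 10^(−1.56) = 2.754×10^-2 mol kg⁻¹ atm⁻¹
[CO2*] = KH · pCO2 = 2.754×10^-2 × 319×10^-6 atm = 8.79×10^-6 mol/kg

[CO2*] = 8.79 μmol/kg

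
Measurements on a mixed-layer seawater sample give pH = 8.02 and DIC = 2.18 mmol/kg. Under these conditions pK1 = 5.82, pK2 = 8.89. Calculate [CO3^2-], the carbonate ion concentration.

[CO3²⁻] = 0.258 mmol/kg

α₂ = 1 / (1 + [H⁺]/K2 + [H⁺]²/(K1K2)) = 1 / (1 + 10^+0.87 + 10^-1.33)
   = 1 / (1 + 7.4131 + 0.046774) = 1/8.4599 = 0.1182
[CO3²⁻] = α₂ × DIC = 0.1182 × 2.18 = 0.258 mmol/kg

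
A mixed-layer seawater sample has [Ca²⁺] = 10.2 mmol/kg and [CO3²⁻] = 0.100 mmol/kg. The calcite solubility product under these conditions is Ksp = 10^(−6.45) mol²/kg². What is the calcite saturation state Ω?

Ω = 2.87

Ksp = 10^(−6.45) = 3.548×10^-7
Ω = [Ca²⁺][CO3²⁻]/Ksp = (10.2×10^-3)(0.100×10^-3) / 3.548×10^-7 = 2.87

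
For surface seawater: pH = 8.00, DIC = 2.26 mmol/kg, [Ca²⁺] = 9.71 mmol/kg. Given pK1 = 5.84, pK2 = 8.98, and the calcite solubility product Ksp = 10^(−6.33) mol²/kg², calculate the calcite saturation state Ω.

α₂ = 1 / (1 + [H⁺]/K2 + [H⁺]²/(K1K2)) = 1 / (1 + 10^+0.98 + 10^-1.18)
   = 1 / (1 + 9.5499 + 0.066069) = 1/10.616 = 0.09420
[CO3²⁻] = α₂ × DIC = 0.09420 × 2.26 = 0.2129 mmol/kg
Ksp = 10^(−6.33) = 4.677×10^-7
Ω = [Ca²⁺][CO3²⁻]/Ksp = (9.71×10^-3)(2.129×10^-4) / 4.677×10^-7 = 4.42

Ω = 4.42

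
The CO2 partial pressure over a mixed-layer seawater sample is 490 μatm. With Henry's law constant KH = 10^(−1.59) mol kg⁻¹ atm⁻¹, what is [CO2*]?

[CO2*] = 12.6 μmol/kg

KH = 10^(−1.59) = 2.570×10^-2 mol kg⁻¹ atm⁻¹
[CO2*] = KH · pCO2 = 2.570×10^-2 × 490×10^-6 atm = 1.26×10^-5 mol/kg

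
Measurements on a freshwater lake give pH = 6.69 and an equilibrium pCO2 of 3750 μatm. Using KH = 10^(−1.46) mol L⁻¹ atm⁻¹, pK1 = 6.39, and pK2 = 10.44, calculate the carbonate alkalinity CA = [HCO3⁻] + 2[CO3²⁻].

CA = 0.260 mmol/L

[CO2*] = KH · pCO2 = 10^(−1.46) × 3750×10^-6 = 1.300×10^-4 mol/L
α₀ = 1/(1 + K1/[H⁺] + K1K2/[H⁺]²) = 1/(1 + 10^+0.30 + 10^-3.45) = 0.3338
DIC = [CO2*]/α₀ = 1.300×10^-4 / 0.3338 = 0.3895 mmol/L
CA = (α₁ + 2α₂)·DIC = (0.6661 + 2×0.0001184) × 0.3895 = 0.260 mmol/L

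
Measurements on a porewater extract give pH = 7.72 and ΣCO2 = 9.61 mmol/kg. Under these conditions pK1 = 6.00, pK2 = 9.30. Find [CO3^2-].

[CO3²⁻] = 0.242 mmol/kg

α₂ = 1 / (1 + [H⁺]/K2 + [H⁺]²/(K1K2)) = 1 / (1 + 10^+1.58 + 10^-0.14)
   = 1 / (1 + 38.019 + 0.72444) = 1/39.743 = 0.02516
[CO3²⁻] = α₂ × DIC = 0.02516 × 9.61 = 0.242 mmol/kg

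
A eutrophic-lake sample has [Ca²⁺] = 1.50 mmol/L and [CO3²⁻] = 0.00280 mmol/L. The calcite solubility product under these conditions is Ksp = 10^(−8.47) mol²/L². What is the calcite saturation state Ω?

Ω = 1.24

Ksp = 10^(−8.47) = 3.388×10^-9
Ω = [Ca²⁺][CO3²⁻]/Ksp = (1.50×10^-3)(0.00280×10^-3) / 3.388×10^-9 = 1.24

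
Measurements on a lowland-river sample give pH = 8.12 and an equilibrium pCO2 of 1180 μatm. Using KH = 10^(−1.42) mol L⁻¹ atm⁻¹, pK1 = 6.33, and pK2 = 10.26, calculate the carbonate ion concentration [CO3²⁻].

[CO3²⁻] = 0.0200 mmol/L

[CO2*] = KH · pCO2 = 10^(−1.42) × 1180×10^-6 = 4.486×10^-5 mol/L
α₀ = 1/(1 + K1/[H⁺] + K1K2/[H⁺]²) = 1/(1 + 10^+1.79 + 10^-0.35) = 0.01585
DIC = [CO2*]/α₀ = 4.486×10^-5 / 0.01585 = 2.831 mmol/L
[CO3²⁻] = α₂·DIC; α₂ = 0.007078, so [CO3²⁻] = 0.007078 × 2.831 = 0.0200 mmol/L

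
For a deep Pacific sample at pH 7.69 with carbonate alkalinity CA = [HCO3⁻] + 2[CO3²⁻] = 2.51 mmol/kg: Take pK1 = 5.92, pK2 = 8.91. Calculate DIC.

CA = [HCO3⁻] + 2[CO3²⁻] = (α₁ + 2α₂)·DIC
At pH 7.69: [H⁺]/K1 = 10^-1.77 = 0.016982, K2/[H⁺] = 10^-1.22 = 0.060256
α₁ = 1/(1 + 0.016982 + 0.060256) = 1/1.0772 = 0.9283; α₂ = α₁·K2/[H⁺] = 0.05594
α₁ + 2α₂ = 1.0402
DIC = CA / (α₁ + 2α₂) = 2.51 / 1.0402 = 2.41 mmol/kg

DIC = 2.41 mmol/kg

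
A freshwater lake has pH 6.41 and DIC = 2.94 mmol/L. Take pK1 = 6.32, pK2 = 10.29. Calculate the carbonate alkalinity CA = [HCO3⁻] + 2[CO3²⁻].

CA = 1.62 mmol/L

CA = [HCO3⁻] + 2[CO3²⁻] = (α₁ + 2α₂)·DIC
At pH 6.41: [H⁺]/K1 = 10^-0.09 = 0.81283, K2/[H⁺] = 10^-3.88 = 0.00013183
α₁ = 1/(1 + 0.81283 + 0.00013183) = 1/1.8130 = 0.5516; α₂ = α₁·K2/[H⁺] = 7.271×10^-5
α₁ + 2α₂ = 0.5517
CA = 0.5517 × 2.94 = 1.62 mmol/L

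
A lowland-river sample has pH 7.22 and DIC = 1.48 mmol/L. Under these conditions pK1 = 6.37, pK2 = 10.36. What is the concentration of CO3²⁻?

[CO3²⁻] = 0.939 μmol/L

α₂ = 1 / (1 + [H⁺]/K2 + [H⁺]²/(K1K2)) = 1 / (1 + 10^+3.14 + 10^+2.29)
   = 1 / (1 + 1380.4 + 194.98) = 1/1576.4 = 0.0006344
[CO3²⁻] = α₂ × DIC = 0.0006344 × 1.48 = 0.000939 mmol/L = 0.939 μmol/L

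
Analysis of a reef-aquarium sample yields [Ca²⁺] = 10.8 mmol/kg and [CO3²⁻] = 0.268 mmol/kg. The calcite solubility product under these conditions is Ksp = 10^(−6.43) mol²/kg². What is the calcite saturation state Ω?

Ω = 7.79

Ksp = 10^(−6.43) = 3.715×10^-7
Ω = [Ca²⁺][CO3²⁻]/Ksp = (10.8×10^-3)(0.268×10^-3) / 3.715×10^-7 = 7.79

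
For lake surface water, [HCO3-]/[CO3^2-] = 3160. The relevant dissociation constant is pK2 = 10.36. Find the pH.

pH = 6.86

From K2 = [H⁺][CO3^2-]/[HCO3-]:  pH = pK2 − log₁₀([HCO3-]/[CO3^2-])
log₁₀(3160) = +3.500
pH = 10.36 − (+3.500) = 6.86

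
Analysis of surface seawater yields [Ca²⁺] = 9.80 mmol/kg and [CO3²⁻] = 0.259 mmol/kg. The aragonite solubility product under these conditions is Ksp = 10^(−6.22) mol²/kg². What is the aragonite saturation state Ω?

Ω = 4.21

Ksp = 10^(−6.22) = 6.026×10^-7
Ω = [Ca²⁺][CO3²⁻]/Ksp = (9.80×10^-3)(0.259×10^-3) / 6.026×10^-7 = 4.21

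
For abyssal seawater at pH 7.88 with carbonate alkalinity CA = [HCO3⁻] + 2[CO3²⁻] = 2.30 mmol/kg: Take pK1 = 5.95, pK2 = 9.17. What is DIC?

DIC = 2.22 mmol/kg

CA = [HCO3⁻] + 2[CO3²⁻] = (α₁ + 2α₂)·DIC
At pH 7.88: [H⁺]/K1 = 10^-1.93 = 0.011749, K2/[H⁺] = 10^-1.29 = 0.051286
α₁ = 1/(1 + 0.011749 + 0.051286) = 1/1.0630 = 0.9407; α₂ = α₁·K2/[H⁺] = 0.04825
α₁ + 2α₂ = 1.0372
DIC = CA / (α₁ + 2α₂) = 2.30 / 1.0372 = 2.22 mmol/kg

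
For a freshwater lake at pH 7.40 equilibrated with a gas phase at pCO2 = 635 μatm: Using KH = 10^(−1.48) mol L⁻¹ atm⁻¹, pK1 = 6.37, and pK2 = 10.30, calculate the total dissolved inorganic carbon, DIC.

DIC = 0.247 mmol/L

[CO2*] = KH · pCO2 = 10^(−1.48) × 635×10^-6 = 2.103×10^-5 mol/L
α₀ = 1/(1 + K1/[H⁺] + K1K2/[H⁺]²) = 1/(1 + 10^+1.03 + 10^-1.87) = 0.08526
DIC = [CO2*]/α₀ = 2.103×10^-5 / 0.08526 = 0.247 mmol/L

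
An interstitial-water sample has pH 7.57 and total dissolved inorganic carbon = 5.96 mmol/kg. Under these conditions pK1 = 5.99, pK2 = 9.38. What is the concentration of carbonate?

[CO3²⁻] = 0.0886 mmol/kg

α₂ = 1 / (1 + [H⁺]/K2 + [H⁺]²/(K1K2)) = 1 / (1 + 10^+1.81 + 10^+0.23)
   = 1 / (1 + 64.565 + 1.6982) = 1/67.264 = 0.01487
[CO3²⁻] = α₂ × DIC = 0.01487 × 5.96 = 0.0886 mmol/kg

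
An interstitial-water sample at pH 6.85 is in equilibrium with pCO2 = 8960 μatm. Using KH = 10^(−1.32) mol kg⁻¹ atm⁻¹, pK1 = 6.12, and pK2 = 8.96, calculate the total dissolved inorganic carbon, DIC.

[CO2*] = KH · pCO2 = 10^(−1.32) × 8960×10^-6 = 4.289×10^-4 mol/kg
α₀ = 1/(1 + K1/[H⁺] + K1K2/[H⁺]²) = 1/(1 + 10^+0.73 + 10^-1.38) = 0.1560
DIC = [CO2*]/α₀ = 4.289×10^-4 / 0.1560 = 2.75 mmol/kg

DIC = 2.75 mmol/kg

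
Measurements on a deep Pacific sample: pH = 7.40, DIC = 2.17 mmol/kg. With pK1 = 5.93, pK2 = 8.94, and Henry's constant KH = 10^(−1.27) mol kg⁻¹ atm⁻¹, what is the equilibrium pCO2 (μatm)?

pCO2 = 1290 μatm

α₀ = 1 / (1 + K1/[H⁺] + K1K2/[H⁺]²) = 1 / (1 + 10^+1.47 + 10^-0.07)
   = 1 / (1 + 29.512 + 0.85114) = 1/31.363 = 0.03188
[CO2*] = α₀ × DIC = 0.03188 × 2.17 = 0.06919 mmol/kg
pCO2 = [CO2*]/KH = 6.919×10^-5 / 5.370×10^-2 = 1290 μatm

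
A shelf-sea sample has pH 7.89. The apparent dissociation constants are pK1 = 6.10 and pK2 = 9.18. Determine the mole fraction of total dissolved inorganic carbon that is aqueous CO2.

α₀ = 0.0152

α₀ = 1 / (1 + K1/[H⁺] + K1K2/[H⁺]²) = 1 / (1 + 10^+1.79 + 10^+0.50)
   = 1 / (1 + 61.660 + 3.1623) = 1/65.822 = 0.01519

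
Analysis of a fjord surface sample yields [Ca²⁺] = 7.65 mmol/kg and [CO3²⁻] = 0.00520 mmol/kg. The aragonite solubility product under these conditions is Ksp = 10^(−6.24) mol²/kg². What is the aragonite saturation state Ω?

Ω = 0.0691

Ksp = 10^(−6.24) = 5.754×10^-7
Ω = [Ca²⁺][CO3²⁻]/Ksp = (7.65×10^-3)(0.00520×10^-3) / 5.754×10^-7 = 0.0691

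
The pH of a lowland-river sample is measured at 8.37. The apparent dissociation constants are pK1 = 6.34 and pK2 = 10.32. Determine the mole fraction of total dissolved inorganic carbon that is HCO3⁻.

α₁ = 0.980

α₁ = 1 / (1 + [H⁺]/K1 + K2/[H⁺]) = 1 / (1 + 10^-2.03 + 10^-1.95)
   = 1 / (1 + 0.0093325 + 0.011220) = 1/1.0206 = 0.9799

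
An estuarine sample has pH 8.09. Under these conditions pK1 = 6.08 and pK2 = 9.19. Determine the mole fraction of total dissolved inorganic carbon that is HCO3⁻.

α₁ = 1 / (1 + [H⁺]/K1 + K2/[H⁺]) = 1 / (1 + 10^-2.01 + 10^-1.10)
   = 1 / (1 + 0.0097724 + 0.079433) = 1/1.0892 = 0.9181

α₁ = 0.918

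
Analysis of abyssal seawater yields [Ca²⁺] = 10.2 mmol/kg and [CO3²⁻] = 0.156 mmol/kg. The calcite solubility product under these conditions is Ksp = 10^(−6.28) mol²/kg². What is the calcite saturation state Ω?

Ω = 3.03

Ksp = 10^(−6.28) = 5.248×10^-7
Ω = [Ca²⁺][CO3²⁻]/Ksp = (10.2×10^-3)(0.156×10^-3) / 5.248×10^-7 = 3.03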